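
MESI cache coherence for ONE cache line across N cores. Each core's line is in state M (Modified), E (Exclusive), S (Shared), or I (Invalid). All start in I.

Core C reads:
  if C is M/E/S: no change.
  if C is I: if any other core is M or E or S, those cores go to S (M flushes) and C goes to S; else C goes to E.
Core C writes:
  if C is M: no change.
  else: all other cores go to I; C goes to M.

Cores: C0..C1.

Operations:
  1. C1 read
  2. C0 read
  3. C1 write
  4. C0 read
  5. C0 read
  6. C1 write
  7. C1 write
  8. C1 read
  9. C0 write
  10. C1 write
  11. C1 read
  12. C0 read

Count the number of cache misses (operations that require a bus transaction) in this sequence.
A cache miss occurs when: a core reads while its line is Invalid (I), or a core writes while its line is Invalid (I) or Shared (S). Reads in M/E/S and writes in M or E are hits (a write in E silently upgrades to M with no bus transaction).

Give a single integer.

Answer: 8

Derivation:
Op 1: C1 read [C1 read from I: no other sharers -> C1=E (exclusive)] -> [I,E] [MISS #1: read from I]
Op 2: C0 read [C0 read from I: others=['C1=E'] -> C0=S, others downsized to S] -> [S,S] [MISS #2: read from I]
Op 3: C1 write [C1 write: invalidate ['C0=S'] -> C1=M] -> [I,M] [MISS #3: write from S]
Op 4: C0 read [C0 read from I: others=['C1=M'] -> C0=S, others downsized to S] -> [S,S] [MISS #4: read from I]
Op 5: C0 read [C0 read: already in S, no change] -> [S,S] [hit: read from S]
Op 6: C1 write [C1 write: invalidate ['C0=S'] -> C1=M] -> [I,M] [MISS #5: write from S]
Op 7: C1 write [C1 write: already M (modified), no change] -> [I,M] [hit: write from M]
Op 8: C1 read [C1 read: already in M, no change] -> [I,M] [hit: read from M]
Op 9: C0 write [C0 write: invalidate ['C1=M'] -> C0=M] -> [M,I] [MISS #6: write from I]
Op 10: C1 write [C1 write: invalidate ['C0=M'] -> C1=M] -> [I,M] [MISS #7: write from I]
Op 11: C1 read [C1 read: already in M, no change] -> [I,M] [hit: read from M]
Op 12: C0 read [C0 read from I: others=['C1=M'] -> C0=S, others downsized to S] -> [S,S] [MISS #8: read from I]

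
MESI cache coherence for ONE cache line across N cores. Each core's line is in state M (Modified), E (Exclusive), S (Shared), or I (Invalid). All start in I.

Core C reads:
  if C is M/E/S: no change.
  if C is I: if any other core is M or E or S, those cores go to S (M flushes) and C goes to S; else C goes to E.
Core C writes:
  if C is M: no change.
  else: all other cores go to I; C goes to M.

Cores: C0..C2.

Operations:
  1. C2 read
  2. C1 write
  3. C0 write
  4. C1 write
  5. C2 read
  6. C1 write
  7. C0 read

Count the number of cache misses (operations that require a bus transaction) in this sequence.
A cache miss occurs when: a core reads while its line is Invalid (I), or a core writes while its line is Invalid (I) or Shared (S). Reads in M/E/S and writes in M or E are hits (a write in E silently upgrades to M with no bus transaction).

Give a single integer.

Op 1: C2 read [C2 read from I: no other sharers -> C2=E (exclusive)] -> [I,I,E] [MISS #1: read from I]
Op 2: C1 write [C1 write: invalidate ['C2=E'] -> C1=M] -> [I,M,I] [MISS #2: write from I]
Op 3: C0 write [C0 write: invalidate ['C1=M'] -> C0=M] -> [M,I,I] [MISS #3: write from I]
Op 4: C1 write [C1 write: invalidate ['C0=M'] -> C1=M] -> [I,M,I] [MISS #4: write from I]
Op 5: C2 read [C2 read from I: others=['C1=M'] -> C2=S, others downsized to S] -> [I,S,S] [MISS #5: read from I]
Op 6: C1 write [C1 write: invalidate ['C2=S'] -> C1=M] -> [I,M,I] [MISS #6: write from S]
Op 7: C0 read [C0 read from I: others=['C1=M'] -> C0=S, others downsized to S] -> [S,S,I] [MISS #7: read from I]

Answer: 7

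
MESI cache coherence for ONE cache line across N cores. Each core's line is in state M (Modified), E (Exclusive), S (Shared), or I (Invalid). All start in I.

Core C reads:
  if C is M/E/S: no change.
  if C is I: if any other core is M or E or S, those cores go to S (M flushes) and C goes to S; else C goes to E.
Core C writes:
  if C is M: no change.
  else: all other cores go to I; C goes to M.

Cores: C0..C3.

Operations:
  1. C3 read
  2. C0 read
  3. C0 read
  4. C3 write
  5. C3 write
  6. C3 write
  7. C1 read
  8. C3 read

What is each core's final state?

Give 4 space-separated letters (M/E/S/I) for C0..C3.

Answer: I S I S

Derivation:
Op 1: C3 read [C3 read from I: no other sharers -> C3=E (exclusive)] -> [I,I,I,E]
Op 2: C0 read [C0 read from I: others=['C3=E'] -> C0=S, others downsized to S] -> [S,I,I,S]
Op 3: C0 read [C0 read: already in S, no change] -> [S,I,I,S]
Op 4: C3 write [C3 write: invalidate ['C0=S'] -> C3=M] -> [I,I,I,M]
Op 5: C3 write [C3 write: already M (modified), no change] -> [I,I,I,M]
Op 6: C3 write [C3 write: already M (modified), no change] -> [I,I,I,M]
Op 7: C1 read [C1 read from I: others=['C3=M'] -> C1=S, others downsized to S] -> [I,S,I,S]
Op 8: C3 read [C3 read: already in S, no change] -> [I,S,I,S]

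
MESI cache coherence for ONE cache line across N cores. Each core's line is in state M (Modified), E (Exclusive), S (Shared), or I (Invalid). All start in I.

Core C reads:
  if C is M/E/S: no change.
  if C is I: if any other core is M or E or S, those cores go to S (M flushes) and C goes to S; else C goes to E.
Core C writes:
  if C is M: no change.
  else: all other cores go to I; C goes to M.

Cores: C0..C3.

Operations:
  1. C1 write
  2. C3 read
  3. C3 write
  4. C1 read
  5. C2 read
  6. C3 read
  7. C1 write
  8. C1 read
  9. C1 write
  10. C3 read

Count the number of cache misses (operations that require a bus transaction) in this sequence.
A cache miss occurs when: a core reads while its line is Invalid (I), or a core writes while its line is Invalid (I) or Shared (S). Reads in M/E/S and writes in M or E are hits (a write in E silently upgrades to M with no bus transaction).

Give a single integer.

Op 1: C1 write [C1 write: invalidate none -> C1=M] -> [I,M,I,I] [MISS #1: write from I]
Op 2: C3 read [C3 read from I: others=['C1=M'] -> C3=S, others downsized to S] -> [I,S,I,S] [MISS #2: read from I]
Op 3: C3 write [C3 write: invalidate ['C1=S'] -> C3=M] -> [I,I,I,M] [MISS #3: write from S]
Op 4: C1 read [C1 read from I: others=['C3=M'] -> C1=S, others downsized to S] -> [I,S,I,S] [MISS #4: read from I]
Op 5: C2 read [C2 read from I: others=['C1=S', 'C3=S'] -> C2=S, others downsized to S] -> [I,S,S,S] [MISS #5: read from I]
Op 6: C3 read [C3 read: already in S, no change] -> [I,S,S,S] [hit: read from S]
Op 7: C1 write [C1 write: invalidate ['C2=S', 'C3=S'] -> C1=M] -> [I,M,I,I] [MISS #6: write from S]
Op 8: C1 read [C1 read: already in M, no change] -> [I,M,I,I] [hit: read from M]
Op 9: C1 write [C1 write: already M (modified), no change] -> [I,M,I,I] [hit: write from M]
Op 10: C3 read [C3 read from I: others=['C1=M'] -> C3=S, others downsized to S] -> [I,S,I,S] [MISS #7: read from I]

Answer: 7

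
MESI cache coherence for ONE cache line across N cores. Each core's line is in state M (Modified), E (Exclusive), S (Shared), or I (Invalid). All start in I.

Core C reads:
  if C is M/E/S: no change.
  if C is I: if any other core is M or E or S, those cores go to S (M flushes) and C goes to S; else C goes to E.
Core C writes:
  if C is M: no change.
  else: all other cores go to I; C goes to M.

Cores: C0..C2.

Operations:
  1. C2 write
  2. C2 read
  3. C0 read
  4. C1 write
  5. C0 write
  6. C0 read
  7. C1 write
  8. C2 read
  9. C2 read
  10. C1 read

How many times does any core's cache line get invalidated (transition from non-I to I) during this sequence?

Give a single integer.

Op 1: C2 write [C2 write: invalidate none -> C2=M] -> [I,I,M] (invalidations this op: 0; running total: 0)
Op 2: C2 read [C2 read: already in M, no change] -> [I,I,M] (invalidations this op: 0; running total: 0)
Op 3: C0 read [C0 read from I: others=['C2=M'] -> C0=S, others downsized to S] -> [S,I,S] (invalidations this op: 0; running total: 0)
Op 4: C1 write [C1 write: invalidate ['C0=S', 'C2=S'] -> C1=M] -> [I,M,I] (invalidations this op: 2; running total: 2)
Op 5: C0 write [C0 write: invalidate ['C1=M'] -> C0=M] -> [M,I,I] (invalidations this op: 1; running total: 3)
Op 6: C0 read [C0 read: already in M, no change] -> [M,I,I] (invalidations this op: 0; running total: 3)
Op 7: C1 write [C1 write: invalidate ['C0=M'] -> C1=M] -> [I,M,I] (invalidations this op: 1; running total: 4)
Op 8: C2 read [C2 read from I: others=['C1=M'] -> C2=S, others downsized to S] -> [I,S,S] (invalidations this op: 0; running total: 4)
Op 9: C2 read [C2 read: already in S, no change] -> [I,S,S] (invalidations this op: 0; running total: 4)
Op 10: C1 read [C1 read: already in S, no change] -> [I,S,S] (invalidations this op: 0; running total: 4)

Answer: 4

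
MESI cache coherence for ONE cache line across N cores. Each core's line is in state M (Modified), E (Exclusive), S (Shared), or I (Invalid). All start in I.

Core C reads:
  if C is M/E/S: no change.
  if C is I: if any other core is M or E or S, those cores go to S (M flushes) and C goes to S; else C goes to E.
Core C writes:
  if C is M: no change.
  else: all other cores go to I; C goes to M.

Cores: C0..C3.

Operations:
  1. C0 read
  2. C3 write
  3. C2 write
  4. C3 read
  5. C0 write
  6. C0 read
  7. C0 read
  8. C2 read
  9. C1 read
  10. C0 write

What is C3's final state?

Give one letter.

Op 1: C0 read [C0 read from I: no other sharers -> C0=E (exclusive)] -> [E,I,I,I]
Op 2: C3 write [C3 write: invalidate ['C0=E'] -> C3=M] -> [I,I,I,M]
Op 3: C2 write [C2 write: invalidate ['C3=M'] -> C2=M] -> [I,I,M,I]
Op 4: C3 read [C3 read from I: others=['C2=M'] -> C3=S, others downsized to S] -> [I,I,S,S]
Op 5: C0 write [C0 write: invalidate ['C2=S', 'C3=S'] -> C0=M] -> [M,I,I,I]
Op 6: C0 read [C0 read: already in M, no change] -> [M,I,I,I]
Op 7: C0 read [C0 read: already in M, no change] -> [M,I,I,I]
Op 8: C2 read [C2 read from I: others=['C0=M'] -> C2=S, others downsized to S] -> [S,I,S,I]
Op 9: C1 read [C1 read from I: others=['C0=S', 'C2=S'] -> C1=S, others downsized to S] -> [S,S,S,I]
Op 10: C0 write [C0 write: invalidate ['C1=S', 'C2=S'] -> C0=M] -> [M,I,I,I]

Answer: I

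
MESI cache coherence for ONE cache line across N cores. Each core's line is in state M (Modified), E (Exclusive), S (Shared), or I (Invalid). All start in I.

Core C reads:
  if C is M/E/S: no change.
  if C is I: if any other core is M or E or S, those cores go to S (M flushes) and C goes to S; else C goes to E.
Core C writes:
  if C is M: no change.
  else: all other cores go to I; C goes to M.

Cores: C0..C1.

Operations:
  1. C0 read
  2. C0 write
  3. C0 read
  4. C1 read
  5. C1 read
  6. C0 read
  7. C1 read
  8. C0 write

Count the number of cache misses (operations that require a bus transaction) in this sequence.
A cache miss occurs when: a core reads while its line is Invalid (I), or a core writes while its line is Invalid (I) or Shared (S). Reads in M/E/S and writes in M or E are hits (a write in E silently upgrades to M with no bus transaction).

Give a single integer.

Answer: 3

Derivation:
Op 1: C0 read [C0 read from I: no other sharers -> C0=E (exclusive)] -> [E,I] [MISS #1: read from I]
Op 2: C0 write [C0 write: invalidate none -> C0=M] -> [M,I] [hit: write from E is a silent E->M upgrade, no bus transaction]
Op 3: C0 read [C0 read: already in M, no change] -> [M,I] [hit: read from M]
Op 4: C1 read [C1 read from I: others=['C0=M'] -> C1=S, others downsized to S] -> [S,S] [MISS #2: read from I]
Op 5: C1 read [C1 read: already in S, no change] -> [S,S] [hit: read from S]
Op 6: C0 read [C0 read: already in S, no change] -> [S,S] [hit: read from S]
Op 7: C1 read [C1 read: already in S, no change] -> [S,S] [hit: read from S]
Op 8: C0 write [C0 write: invalidate ['C1=S'] -> C0=M] -> [M,I] [MISS #3: write from S]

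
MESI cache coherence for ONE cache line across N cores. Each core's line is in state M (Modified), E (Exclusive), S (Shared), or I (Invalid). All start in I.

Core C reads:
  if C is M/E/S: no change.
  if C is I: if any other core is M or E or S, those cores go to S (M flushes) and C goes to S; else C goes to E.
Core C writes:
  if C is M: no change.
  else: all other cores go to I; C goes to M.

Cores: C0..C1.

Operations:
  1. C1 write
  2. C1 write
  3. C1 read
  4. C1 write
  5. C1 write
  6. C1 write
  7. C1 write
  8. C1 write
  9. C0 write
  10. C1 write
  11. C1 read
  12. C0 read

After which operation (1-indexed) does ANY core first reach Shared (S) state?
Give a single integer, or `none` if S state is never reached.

Op 1: C1 write [C1 write: invalidate none -> C1=M] -> [I,M]
Op 2: C1 write [C1 write: already M (modified), no change] -> [I,M]
Op 3: C1 read [C1 read: already in M, no change] -> [I,M]
Op 4: C1 write [C1 write: already M (modified), no change] -> [I,M]
Op 5: C1 write [C1 write: already M (modified), no change] -> [I,M]
Op 6: C1 write [C1 write: already M (modified), no change] -> [I,M]
Op 7: C1 write [C1 write: already M (modified), no change] -> [I,M]
Op 8: C1 write [C1 write: already M (modified), no change] -> [I,M]
Op 9: C0 write [C0 write: invalidate ['C1=M'] -> C0=M] -> [M,I]
Op 10: C1 write [C1 write: invalidate ['C0=M'] -> C1=M] -> [I,M]
Op 11: C1 read [C1 read: already in M, no change] -> [I,M]
Op 12: C0 read [C0 read from I: others=['C1=M'] -> C0=S, others downsized to S] -> [S,S]
  -> First S state at op 12; remaining ops need not be traced.

Answer: 12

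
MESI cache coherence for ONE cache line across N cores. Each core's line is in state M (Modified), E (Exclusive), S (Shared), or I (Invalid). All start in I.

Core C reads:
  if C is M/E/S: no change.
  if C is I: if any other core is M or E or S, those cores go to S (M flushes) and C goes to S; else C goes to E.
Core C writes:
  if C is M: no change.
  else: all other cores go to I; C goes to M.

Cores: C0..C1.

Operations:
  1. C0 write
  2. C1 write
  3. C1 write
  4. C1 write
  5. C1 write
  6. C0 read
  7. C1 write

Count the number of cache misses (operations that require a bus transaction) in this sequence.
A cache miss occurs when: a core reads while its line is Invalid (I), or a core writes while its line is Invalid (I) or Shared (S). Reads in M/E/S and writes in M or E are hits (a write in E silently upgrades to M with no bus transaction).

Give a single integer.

Op 1: C0 write [C0 write: invalidate none -> C0=M] -> [M,I] [MISS #1: write from I]
Op 2: C1 write [C1 write: invalidate ['C0=M'] -> C1=M] -> [I,M] [MISS #2: write from I]
Op 3: C1 write [C1 write: already M (modified), no change] -> [I,M] [hit: write from M]
Op 4: C1 write [C1 write: already M (modified), no change] -> [I,M] [hit: write from M]
Op 5: C1 write [C1 write: already M (modified), no change] -> [I,M] [hit: write from M]
Op 6: C0 read [C0 read from I: others=['C1=M'] -> C0=S, others downsized to S] -> [S,S] [MISS #3: read from I]
Op 7: C1 write [C1 write: invalidate ['C0=S'] -> C1=M] -> [I,M] [MISS #4: write from S]

Answer: 4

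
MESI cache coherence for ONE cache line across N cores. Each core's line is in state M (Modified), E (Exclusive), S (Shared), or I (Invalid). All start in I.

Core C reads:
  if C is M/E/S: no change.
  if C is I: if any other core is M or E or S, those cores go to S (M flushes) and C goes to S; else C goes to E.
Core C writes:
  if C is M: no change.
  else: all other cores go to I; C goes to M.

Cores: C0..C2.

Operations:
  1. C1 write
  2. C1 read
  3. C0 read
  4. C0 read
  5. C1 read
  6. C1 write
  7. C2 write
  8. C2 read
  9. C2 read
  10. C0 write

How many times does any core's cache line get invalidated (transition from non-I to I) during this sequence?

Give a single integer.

Answer: 3

Derivation:
Op 1: C1 write [C1 write: invalidate none -> C1=M] -> [I,M,I] (invalidations this op: 0; running total: 0)
Op 2: C1 read [C1 read: already in M, no change] -> [I,M,I] (invalidations this op: 0; running total: 0)
Op 3: C0 read [C0 read from I: others=['C1=M'] -> C0=S, others downsized to S] -> [S,S,I] (invalidations this op: 0; running total: 0)
Op 4: C0 read [C0 read: already in S, no change] -> [S,S,I] (invalidations this op: 0; running total: 0)
Op 5: C1 read [C1 read: already in S, no change] -> [S,S,I] (invalidations this op: 0; running total: 0)
Op 6: C1 write [C1 write: invalidate ['C0=S'] -> C1=M] -> [I,M,I] (invalidations this op: 1; running total: 1)
Op 7: C2 write [C2 write: invalidate ['C1=M'] -> C2=M] -> [I,I,M] (invalidations this op: 1; running total: 2)
Op 8: C2 read [C2 read: already in M, no change] -> [I,I,M] (invalidations this op: 0; running total: 2)
Op 9: C2 read [C2 read: already in M, no change] -> [I,I,M] (invalidations this op: 0; running total: 2)
Op 10: C0 write [C0 write: invalidate ['C2=M'] -> C0=M] -> [M,I,I] (invalidations this op: 1; running total: 3)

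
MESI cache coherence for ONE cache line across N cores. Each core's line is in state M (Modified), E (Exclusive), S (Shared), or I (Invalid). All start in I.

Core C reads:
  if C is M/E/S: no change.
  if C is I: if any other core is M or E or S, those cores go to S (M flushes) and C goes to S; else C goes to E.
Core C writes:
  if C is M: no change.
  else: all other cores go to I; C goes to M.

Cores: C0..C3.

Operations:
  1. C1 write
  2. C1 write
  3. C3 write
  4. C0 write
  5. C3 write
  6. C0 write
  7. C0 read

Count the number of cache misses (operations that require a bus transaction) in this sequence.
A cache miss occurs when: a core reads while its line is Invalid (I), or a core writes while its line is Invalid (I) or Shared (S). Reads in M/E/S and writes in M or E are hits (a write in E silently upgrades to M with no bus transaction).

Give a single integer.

Answer: 5

Derivation:
Op 1: C1 write [C1 write: invalidate none -> C1=M] -> [I,M,I,I] [MISS #1: write from I]
Op 2: C1 write [C1 write: already M (modified), no change] -> [I,M,I,I] [hit: write from M]
Op 3: C3 write [C3 write: invalidate ['C1=M'] -> C3=M] -> [I,I,I,M] [MISS #2: write from I]
Op 4: C0 write [C0 write: invalidate ['C3=M'] -> C0=M] -> [M,I,I,I] [MISS #3: write from I]
Op 5: C3 write [C3 write: invalidate ['C0=M'] -> C3=M] -> [I,I,I,M] [MISS #4: write from I]
Op 6: C0 write [C0 write: invalidate ['C3=M'] -> C0=M] -> [M,I,I,I] [MISS #5: write from I]
Op 7: C0 read [C0 read: already in M, no change] -> [M,I,I,I] [hit: read from M]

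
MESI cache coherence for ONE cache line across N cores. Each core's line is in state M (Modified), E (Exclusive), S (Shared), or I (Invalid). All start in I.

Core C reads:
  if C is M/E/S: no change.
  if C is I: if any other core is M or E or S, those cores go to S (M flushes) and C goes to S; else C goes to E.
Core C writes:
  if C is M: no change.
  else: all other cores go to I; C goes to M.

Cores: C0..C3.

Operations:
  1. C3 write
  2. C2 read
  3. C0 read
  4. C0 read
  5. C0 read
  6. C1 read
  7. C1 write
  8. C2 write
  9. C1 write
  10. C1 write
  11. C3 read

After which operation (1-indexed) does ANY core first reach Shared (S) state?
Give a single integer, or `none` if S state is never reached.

Op 1: C3 write [C3 write: invalidate none -> C3=M] -> [I,I,I,M]
Op 2: C2 read [C2 read from I: others=['C3=M'] -> C2=S, others downsized to S] -> [I,I,S,S]
  -> First S state at op 2; remaining ops need not be traced.

Answer: 2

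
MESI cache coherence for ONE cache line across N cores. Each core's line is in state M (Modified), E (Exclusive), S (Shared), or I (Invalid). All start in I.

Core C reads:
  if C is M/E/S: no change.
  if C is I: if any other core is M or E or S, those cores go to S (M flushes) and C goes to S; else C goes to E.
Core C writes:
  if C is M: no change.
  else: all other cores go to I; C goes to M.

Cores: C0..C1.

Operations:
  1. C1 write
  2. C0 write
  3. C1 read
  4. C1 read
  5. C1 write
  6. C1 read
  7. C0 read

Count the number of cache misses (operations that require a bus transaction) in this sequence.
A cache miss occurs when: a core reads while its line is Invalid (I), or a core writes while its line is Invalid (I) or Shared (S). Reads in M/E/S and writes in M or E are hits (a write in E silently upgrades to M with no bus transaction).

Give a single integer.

Answer: 5

Derivation:
Op 1: C1 write [C1 write: invalidate none -> C1=M] -> [I,M] [MISS #1: write from I]
Op 2: C0 write [C0 write: invalidate ['C1=M'] -> C0=M] -> [M,I] [MISS #2: write from I]
Op 3: C1 read [C1 read from I: others=['C0=M'] -> C1=S, others downsized to S] -> [S,S] [MISS #3: read from I]
Op 4: C1 read [C1 read: already in S, no change] -> [S,S] [hit: read from S]
Op 5: C1 write [C1 write: invalidate ['C0=S'] -> C1=M] -> [I,M] [MISS #4: write from S]
Op 6: C1 read [C1 read: already in M, no change] -> [I,M] [hit: read from M]
Op 7: C0 read [C0 read from I: others=['C1=M'] -> C0=S, others downsized to S] -> [S,S] [MISS #5: read from I]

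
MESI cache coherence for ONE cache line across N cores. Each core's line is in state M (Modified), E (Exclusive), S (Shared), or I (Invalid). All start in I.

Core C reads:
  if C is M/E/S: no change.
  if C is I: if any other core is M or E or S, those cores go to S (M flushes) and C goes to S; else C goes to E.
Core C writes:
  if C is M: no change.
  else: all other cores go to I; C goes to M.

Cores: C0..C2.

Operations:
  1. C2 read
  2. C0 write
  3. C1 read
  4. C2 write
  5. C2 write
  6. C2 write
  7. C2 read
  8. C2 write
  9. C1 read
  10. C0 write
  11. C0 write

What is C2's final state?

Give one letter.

Op 1: C2 read [C2 read from I: no other sharers -> C2=E (exclusive)] -> [I,I,E]
Op 2: C0 write [C0 write: invalidate ['C2=E'] -> C0=M] -> [M,I,I]
Op 3: C1 read [C1 read from I: others=['C0=M'] -> C1=S, others downsized to S] -> [S,S,I]
Op 4: C2 write [C2 write: invalidate ['C0=S', 'C1=S'] -> C2=M] -> [I,I,M]
Op 5: C2 write [C2 write: already M (modified), no change] -> [I,I,M]
Op 6: C2 write [C2 write: already M (modified), no change] -> [I,I,M]
Op 7: C2 read [C2 read: already in M, no change] -> [I,I,M]
Op 8: C2 write [C2 write: already M (modified), no change] -> [I,I,M]
Op 9: C1 read [C1 read from I: others=['C2=M'] -> C1=S, others downsized to S] -> [I,S,S]
Op 10: C0 write [C0 write: invalidate ['C1=S', 'C2=S'] -> C0=M] -> [M,I,I]
Op 11: C0 write [C0 write: already M (modified), no change] -> [M,I,I]

Answer: I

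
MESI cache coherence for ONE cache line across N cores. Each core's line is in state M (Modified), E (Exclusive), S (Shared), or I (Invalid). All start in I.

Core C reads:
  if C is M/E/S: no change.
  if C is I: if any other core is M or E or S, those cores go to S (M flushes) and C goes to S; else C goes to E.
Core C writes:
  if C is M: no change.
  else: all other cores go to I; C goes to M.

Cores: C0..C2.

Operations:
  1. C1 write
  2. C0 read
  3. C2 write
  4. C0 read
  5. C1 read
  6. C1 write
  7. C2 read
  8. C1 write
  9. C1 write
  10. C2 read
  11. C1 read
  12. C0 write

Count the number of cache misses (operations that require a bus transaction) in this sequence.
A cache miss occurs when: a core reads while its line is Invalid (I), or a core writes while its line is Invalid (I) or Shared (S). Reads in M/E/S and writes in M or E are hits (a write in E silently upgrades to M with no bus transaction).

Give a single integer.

Answer: 10

Derivation:
Op 1: C1 write [C1 write: invalidate none -> C1=M] -> [I,M,I] [MISS #1: write from I]
Op 2: C0 read [C0 read from I: others=['C1=M'] -> C0=S, others downsized to S] -> [S,S,I] [MISS #2: read from I]
Op 3: C2 write [C2 write: invalidate ['C0=S', 'C1=S'] -> C2=M] -> [I,I,M] [MISS #3: write from I]
Op 4: C0 read [C0 read from I: others=['C2=M'] -> C0=S, others downsized to S] -> [S,I,S] [MISS #4: read from I]
Op 5: C1 read [C1 read from I: others=['C0=S', 'C2=S'] -> C1=S, others downsized to S] -> [S,S,S] [MISS #5: read from I]
Op 6: C1 write [C1 write: invalidate ['C0=S', 'C2=S'] -> C1=M] -> [I,M,I] [MISS #6: write from S]
Op 7: C2 read [C2 read from I: others=['C1=M'] -> C2=S, others downsized to S] -> [I,S,S] [MISS #7: read from I]
Op 8: C1 write [C1 write: invalidate ['C2=S'] -> C1=M] -> [I,M,I] [MISS #8: write from S]
Op 9: C1 write [C1 write: already M (modified), no change] -> [I,M,I] [hit: write from M]
Op 10: C2 read [C2 read from I: others=['C1=M'] -> C2=S, others downsized to S] -> [I,S,S] [MISS #9: read from I]
Op 11: C1 read [C1 read: already in S, no change] -> [I,S,S] [hit: read from S]
Op 12: C0 write [C0 write: invalidate ['C1=S', 'C2=S'] -> C0=M] -> [M,I,I] [MISS #10: write from I]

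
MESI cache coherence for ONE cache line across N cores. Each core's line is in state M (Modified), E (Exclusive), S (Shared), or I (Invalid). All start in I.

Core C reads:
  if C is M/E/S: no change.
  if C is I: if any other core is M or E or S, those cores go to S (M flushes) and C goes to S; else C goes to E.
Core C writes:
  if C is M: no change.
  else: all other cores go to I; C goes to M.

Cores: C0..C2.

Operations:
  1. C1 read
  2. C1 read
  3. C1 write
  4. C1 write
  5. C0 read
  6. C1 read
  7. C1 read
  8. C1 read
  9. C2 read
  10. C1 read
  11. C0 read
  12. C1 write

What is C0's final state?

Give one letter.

Answer: I

Derivation:
Op 1: C1 read [C1 read from I: no other sharers -> C1=E (exclusive)] -> [I,E,I]
Op 2: C1 read [C1 read: already in E, no change] -> [I,E,I]
Op 3: C1 write [C1 write: invalidate none -> C1=M] -> [I,M,I]
Op 4: C1 write [C1 write: already M (modified), no change] -> [I,M,I]
Op 5: C0 read [C0 read from I: others=['C1=M'] -> C0=S, others downsized to S] -> [S,S,I]
Op 6: C1 read [C1 read: already in S, no change] -> [S,S,I]
Op 7: C1 read [C1 read: already in S, no change] -> [S,S,I]
Op 8: C1 read [C1 read: already in S, no change] -> [S,S,I]
Op 9: C2 read [C2 read from I: others=['C0=S', 'C1=S'] -> C2=S, others downsized to S] -> [S,S,S]
Op 10: C1 read [C1 read: already in S, no change] -> [S,S,S]
Op 11: C0 read [C0 read: already in S, no change] -> [S,S,S]
Op 12: C1 write [C1 write: invalidate ['C0=S', 'C2=S'] -> C1=M] -> [I,M,I]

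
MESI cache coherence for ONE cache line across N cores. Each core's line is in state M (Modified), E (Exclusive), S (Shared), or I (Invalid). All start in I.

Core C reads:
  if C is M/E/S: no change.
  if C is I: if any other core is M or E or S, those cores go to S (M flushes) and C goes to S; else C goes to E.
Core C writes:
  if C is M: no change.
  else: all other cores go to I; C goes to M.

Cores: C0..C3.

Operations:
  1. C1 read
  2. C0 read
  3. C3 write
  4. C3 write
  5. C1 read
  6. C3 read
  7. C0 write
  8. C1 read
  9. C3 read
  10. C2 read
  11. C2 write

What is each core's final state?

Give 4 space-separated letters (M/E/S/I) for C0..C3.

Answer: I I M I

Derivation:
Op 1: C1 read [C1 read from I: no other sharers -> C1=E (exclusive)] -> [I,E,I,I]
Op 2: C0 read [C0 read from I: others=['C1=E'] -> C0=S, others downsized to S] -> [S,S,I,I]
Op 3: C3 write [C3 write: invalidate ['C0=S', 'C1=S'] -> C3=M] -> [I,I,I,M]
Op 4: C3 write [C3 write: already M (modified), no change] -> [I,I,I,M]
Op 5: C1 read [C1 read from I: others=['C3=M'] -> C1=S, others downsized to S] -> [I,S,I,S]
Op 6: C3 read [C3 read: already in S, no change] -> [I,S,I,S]
Op 7: C0 write [C0 write: invalidate ['C1=S', 'C3=S'] -> C0=M] -> [M,I,I,I]
Op 8: C1 read [C1 read from I: others=['C0=M'] -> C1=S, others downsized to S] -> [S,S,I,I]
Op 9: C3 read [C3 read from I: others=['C0=S', 'C1=S'] -> C3=S, others downsized to S] -> [S,S,I,S]
Op 10: C2 read [C2 read from I: others=['C0=S', 'C1=S', 'C3=S'] -> C2=S, others downsized to S] -> [S,S,S,S]
Op 11: C2 write [C2 write: invalidate ['C0=S', 'C1=S', 'C3=S'] -> C2=M] -> [I,I,M,I]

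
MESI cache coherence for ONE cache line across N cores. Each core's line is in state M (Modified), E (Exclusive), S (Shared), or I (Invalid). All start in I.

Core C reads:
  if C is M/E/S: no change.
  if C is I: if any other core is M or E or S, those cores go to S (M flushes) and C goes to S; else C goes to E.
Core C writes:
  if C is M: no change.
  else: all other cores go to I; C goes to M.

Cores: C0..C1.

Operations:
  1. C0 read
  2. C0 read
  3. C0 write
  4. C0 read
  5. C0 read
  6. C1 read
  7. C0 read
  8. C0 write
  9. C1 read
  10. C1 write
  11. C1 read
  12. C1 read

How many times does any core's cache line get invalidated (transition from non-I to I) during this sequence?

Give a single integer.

Op 1: C0 read [C0 read from I: no other sharers -> C0=E (exclusive)] -> [E,I] (invalidations this op: 0; running total: 0)
Op 2: C0 read [C0 read: already in E, no change] -> [E,I] (invalidations this op: 0; running total: 0)
Op 3: C0 write [C0 write: invalidate none -> C0=M] -> [M,I] (invalidations this op: 0; running total: 0)
Op 4: C0 read [C0 read: already in M, no change] -> [M,I] (invalidations this op: 0; running total: 0)
Op 5: C0 read [C0 read: already in M, no change] -> [M,I] (invalidations this op: 0; running total: 0)
Op 6: C1 read [C1 read from I: others=['C0=M'] -> C1=S, others downsized to S] -> [S,S] (invalidations this op: 0; running total: 0)
Op 7: C0 read [C0 read: already in S, no change] -> [S,S] (invalidations this op: 0; running total: 0)
Op 8: C0 write [C0 write: invalidate ['C1=S'] -> C0=M] -> [M,I] (invalidations this op: 1; running total: 1)
Op 9: C1 read [C1 read from I: others=['C0=M'] -> C1=S, others downsized to S] -> [S,S] (invalidations this op: 0; running total: 1)
Op 10: C1 write [C1 write: invalidate ['C0=S'] -> C1=M] -> [I,M] (invalidations this op: 1; running total: 2)
Op 11: C1 read [C1 read: already in M, no change] -> [I,M] (invalidations this op: 0; running total: 2)
Op 12: C1 read [C1 read: already in M, no change] -> [I,M] (invalidations this op: 0; running total: 2)

Answer: 2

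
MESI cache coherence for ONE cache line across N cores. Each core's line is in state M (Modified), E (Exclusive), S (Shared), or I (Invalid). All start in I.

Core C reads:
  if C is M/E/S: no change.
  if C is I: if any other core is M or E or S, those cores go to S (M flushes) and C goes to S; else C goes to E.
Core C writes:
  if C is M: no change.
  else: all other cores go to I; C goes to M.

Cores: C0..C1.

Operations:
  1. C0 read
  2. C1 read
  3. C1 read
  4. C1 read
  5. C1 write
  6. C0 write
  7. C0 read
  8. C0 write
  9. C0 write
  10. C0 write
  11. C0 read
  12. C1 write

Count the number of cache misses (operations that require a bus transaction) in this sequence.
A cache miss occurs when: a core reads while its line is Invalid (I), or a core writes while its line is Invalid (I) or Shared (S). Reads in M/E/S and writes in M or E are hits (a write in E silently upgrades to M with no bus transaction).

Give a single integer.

Op 1: C0 read [C0 read from I: no other sharers -> C0=E (exclusive)] -> [E,I] [MISS #1: read from I]
Op 2: C1 read [C1 read from I: others=['C0=E'] -> C1=S, others downsized to S] -> [S,S] [MISS #2: read from I]
Op 3: C1 read [C1 read: already in S, no change] -> [S,S] [hit: read from S]
Op 4: C1 read [C1 read: already in S, no change] -> [S,S] [hit: read from S]
Op 5: C1 write [C1 write: invalidate ['C0=S'] -> C1=M] -> [I,M] [MISS #3: write from S]
Op 6: C0 write [C0 write: invalidate ['C1=M'] -> C0=M] -> [M,I] [MISS #4: write from I]
Op 7: C0 read [C0 read: already in M, no change] -> [M,I] [hit: read from M]
Op 8: C0 write [C0 write: already M (modified), no change] -> [M,I] [hit: write from M]
Op 9: C0 write [C0 write: already M (modified), no change] -> [M,I] [hit: write from M]
Op 10: C0 write [C0 write: already M (modified), no change] -> [M,I] [hit: write from M]
Op 11: C0 read [C0 read: already in M, no change] -> [M,I] [hit: read from M]
Op 12: C1 write [C1 write: invalidate ['C0=M'] -> C1=M] -> [I,M] [MISS #5: write from I]

Answer: 5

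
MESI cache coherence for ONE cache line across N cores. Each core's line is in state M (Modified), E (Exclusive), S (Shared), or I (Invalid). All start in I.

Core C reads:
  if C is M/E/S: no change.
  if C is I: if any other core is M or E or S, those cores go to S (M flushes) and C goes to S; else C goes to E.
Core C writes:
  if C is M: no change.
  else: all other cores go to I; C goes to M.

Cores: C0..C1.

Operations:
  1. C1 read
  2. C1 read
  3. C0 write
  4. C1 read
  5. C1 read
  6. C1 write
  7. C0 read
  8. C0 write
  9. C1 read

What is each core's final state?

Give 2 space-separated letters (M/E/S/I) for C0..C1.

Answer: S S

Derivation:
Op 1: C1 read [C1 read from I: no other sharers -> C1=E (exclusive)] -> [I,E]
Op 2: C1 read [C1 read: already in E, no change] -> [I,E]
Op 3: C0 write [C0 write: invalidate ['C1=E'] -> C0=M] -> [M,I]
Op 4: C1 read [C1 read from I: others=['C0=M'] -> C1=S, others downsized to S] -> [S,S]
Op 5: C1 read [C1 read: already in S, no change] -> [S,S]
Op 6: C1 write [C1 write: invalidate ['C0=S'] -> C1=M] -> [I,M]
Op 7: C0 read [C0 read from I: others=['C1=M'] -> C0=S, others downsized to S] -> [S,S]
Op 8: C0 write [C0 write: invalidate ['C1=S'] -> C0=M] -> [M,I]
Op 9: C1 read [C1 read from I: others=['C0=M'] -> C1=S, others downsized to S] -> [S,S]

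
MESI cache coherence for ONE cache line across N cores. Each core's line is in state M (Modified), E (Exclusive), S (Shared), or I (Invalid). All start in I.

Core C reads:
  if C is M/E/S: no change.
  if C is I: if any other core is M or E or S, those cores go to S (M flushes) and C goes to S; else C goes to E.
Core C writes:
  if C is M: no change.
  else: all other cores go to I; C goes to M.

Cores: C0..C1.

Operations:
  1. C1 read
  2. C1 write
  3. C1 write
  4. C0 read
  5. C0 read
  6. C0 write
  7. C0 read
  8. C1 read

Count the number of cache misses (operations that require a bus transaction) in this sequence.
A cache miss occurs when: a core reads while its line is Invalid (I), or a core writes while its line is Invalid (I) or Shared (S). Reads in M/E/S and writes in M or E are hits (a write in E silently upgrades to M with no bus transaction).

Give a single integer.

Answer: 4

Derivation:
Op 1: C1 read [C1 read from I: no other sharers -> C1=E (exclusive)] -> [I,E] [MISS #1: read from I]
Op 2: C1 write [C1 write: invalidate none -> C1=M] -> [I,M] [hit: write from E is a silent E->M upgrade, no bus transaction]
Op 3: C1 write [C1 write: already M (modified), no change] -> [I,M] [hit: write from M]
Op 4: C0 read [C0 read from I: others=['C1=M'] -> C0=S, others downsized to S] -> [S,S] [MISS #2: read from I]
Op 5: C0 read [C0 read: already in S, no change] -> [S,S] [hit: read from S]
Op 6: C0 write [C0 write: invalidate ['C1=S'] -> C0=M] -> [M,I] [MISS #3: write from S]
Op 7: C0 read [C0 read: already in M, no change] -> [M,I] [hit: read from M]
Op 8: C1 read [C1 read from I: others=['C0=M'] -> C1=S, others downsized to S] -> [S,S] [MISS #4: read from I]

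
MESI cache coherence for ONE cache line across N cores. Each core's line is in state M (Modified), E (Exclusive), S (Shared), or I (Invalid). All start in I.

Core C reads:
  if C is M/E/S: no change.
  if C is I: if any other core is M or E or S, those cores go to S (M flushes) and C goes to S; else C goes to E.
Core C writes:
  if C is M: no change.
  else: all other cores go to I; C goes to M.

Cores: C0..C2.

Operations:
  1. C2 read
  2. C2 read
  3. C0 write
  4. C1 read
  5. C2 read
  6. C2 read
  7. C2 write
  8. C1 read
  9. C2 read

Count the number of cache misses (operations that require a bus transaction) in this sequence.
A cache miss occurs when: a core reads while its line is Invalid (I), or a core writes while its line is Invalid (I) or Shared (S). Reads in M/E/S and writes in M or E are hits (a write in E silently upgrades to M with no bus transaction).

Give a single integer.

Answer: 6

Derivation:
Op 1: C2 read [C2 read from I: no other sharers -> C2=E (exclusive)] -> [I,I,E] [MISS #1: read from I]
Op 2: C2 read [C2 read: already in E, no change] -> [I,I,E] [hit: read from E]
Op 3: C0 write [C0 write: invalidate ['C2=E'] -> C0=M] -> [M,I,I] [MISS #2: write from I]
Op 4: C1 read [C1 read from I: others=['C0=M'] -> C1=S, others downsized to S] -> [S,S,I] [MISS #3: read from I]
Op 5: C2 read [C2 read from I: others=['C0=S', 'C1=S'] -> C2=S, others downsized to S] -> [S,S,S] [MISS #4: read from I]
Op 6: C2 read [C2 read: already in S, no change] -> [S,S,S] [hit: read from S]
Op 7: C2 write [C2 write: invalidate ['C0=S', 'C1=S'] -> C2=M] -> [I,I,M] [MISS #5: write from S]
Op 8: C1 read [C1 read from I: others=['C2=M'] -> C1=S, others downsized to S] -> [I,S,S] [MISS #6: read from I]
Op 9: C2 read [C2 read: already in S, no change] -> [I,S,S] [hit: read from S]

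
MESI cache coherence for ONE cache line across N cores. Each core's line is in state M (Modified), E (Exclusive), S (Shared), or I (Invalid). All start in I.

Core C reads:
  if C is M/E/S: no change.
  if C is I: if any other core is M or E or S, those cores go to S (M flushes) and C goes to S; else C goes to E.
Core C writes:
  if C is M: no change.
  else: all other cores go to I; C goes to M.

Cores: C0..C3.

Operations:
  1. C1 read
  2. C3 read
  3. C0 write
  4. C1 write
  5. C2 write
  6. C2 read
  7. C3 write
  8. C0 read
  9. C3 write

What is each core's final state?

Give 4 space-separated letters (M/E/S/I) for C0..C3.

Op 1: C1 read [C1 read from I: no other sharers -> C1=E (exclusive)] -> [I,E,I,I]
Op 2: C3 read [C3 read from I: others=['C1=E'] -> C3=S, others downsized to S] -> [I,S,I,S]
Op 3: C0 write [C0 write: invalidate ['C1=S', 'C3=S'] -> C0=M] -> [M,I,I,I]
Op 4: C1 write [C1 write: invalidate ['C0=M'] -> C1=M] -> [I,M,I,I]
Op 5: C2 write [C2 write: invalidate ['C1=M'] -> C2=M] -> [I,I,M,I]
Op 6: C2 read [C2 read: already in M, no change] -> [I,I,M,I]
Op 7: C3 write [C3 write: invalidate ['C2=M'] -> C3=M] -> [I,I,I,M]
Op 8: C0 read [C0 read from I: others=['C3=M'] -> C0=S, others downsized to S] -> [S,I,I,S]
Op 9: C3 write [C3 write: invalidate ['C0=S'] -> C3=M] -> [I,I,I,M]

Answer: I I I M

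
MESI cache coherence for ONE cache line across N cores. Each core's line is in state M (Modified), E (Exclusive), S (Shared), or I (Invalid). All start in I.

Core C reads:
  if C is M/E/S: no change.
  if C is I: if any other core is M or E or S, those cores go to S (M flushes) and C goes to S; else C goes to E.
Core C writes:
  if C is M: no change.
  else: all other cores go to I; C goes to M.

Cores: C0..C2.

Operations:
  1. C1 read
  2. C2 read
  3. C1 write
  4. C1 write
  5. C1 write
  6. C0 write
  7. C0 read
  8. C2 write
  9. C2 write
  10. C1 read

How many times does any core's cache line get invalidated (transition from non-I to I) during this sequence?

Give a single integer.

Answer: 3

Derivation:
Op 1: C1 read [C1 read from I: no other sharers -> C1=E (exclusive)] -> [I,E,I] (invalidations this op: 0; running total: 0)
Op 2: C2 read [C2 read from I: others=['C1=E'] -> C2=S, others downsized to S] -> [I,S,S] (invalidations this op: 0; running total: 0)
Op 3: C1 write [C1 write: invalidate ['C2=S'] -> C1=M] -> [I,M,I] (invalidations this op: 1; running total: 1)
Op 4: C1 write [C1 write: already M (modified), no change] -> [I,M,I] (invalidations this op: 0; running total: 1)
Op 5: C1 write [C1 write: already M (modified), no change] -> [I,M,I] (invalidations this op: 0; running total: 1)
Op 6: C0 write [C0 write: invalidate ['C1=M'] -> C0=M] -> [M,I,I] (invalidations this op: 1; running total: 2)
Op 7: C0 read [C0 read: already in M, no change] -> [M,I,I] (invalidations this op: 0; running total: 2)
Op 8: C2 write [C2 write: invalidate ['C0=M'] -> C2=M] -> [I,I,M] (invalidations this op: 1; running total: 3)
Op 9: C2 write [C2 write: already M (modified), no change] -> [I,I,M] (invalidations this op: 0; running total: 3)
Op 10: C1 read [C1 read from I: others=['C2=M'] -> C1=S, others downsized to S] -> [I,S,S] (invalidations this op: 0; running total: 3)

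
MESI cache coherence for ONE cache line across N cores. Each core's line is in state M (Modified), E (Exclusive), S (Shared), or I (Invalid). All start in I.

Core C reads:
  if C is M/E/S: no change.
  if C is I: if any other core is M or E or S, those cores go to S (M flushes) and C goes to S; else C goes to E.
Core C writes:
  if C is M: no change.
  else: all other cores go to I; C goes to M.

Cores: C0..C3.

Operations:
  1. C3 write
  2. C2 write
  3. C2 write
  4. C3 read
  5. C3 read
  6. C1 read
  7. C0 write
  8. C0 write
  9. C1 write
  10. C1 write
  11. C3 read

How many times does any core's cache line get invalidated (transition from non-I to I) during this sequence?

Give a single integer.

Answer: 5

Derivation:
Op 1: C3 write [C3 write: invalidate none -> C3=M] -> [I,I,I,M] (invalidations this op: 0; running total: 0)
Op 2: C2 write [C2 write: invalidate ['C3=M'] -> C2=M] -> [I,I,M,I] (invalidations this op: 1; running total: 1)
Op 3: C2 write [C2 write: already M (modified), no change] -> [I,I,M,I] (invalidations this op: 0; running total: 1)
Op 4: C3 read [C3 read from I: others=['C2=M'] -> C3=S, others downsized to S] -> [I,I,S,S] (invalidations this op: 0; running total: 1)
Op 5: C3 read [C3 read: already in S, no change] -> [I,I,S,S] (invalidations this op: 0; running total: 1)
Op 6: C1 read [C1 read from I: others=['C2=S', 'C3=S'] -> C1=S, others downsized to S] -> [I,S,S,S] (invalidations this op: 0; running total: 1)
Op 7: C0 write [C0 write: invalidate ['C1=S', 'C2=S', 'C3=S'] -> C0=M] -> [M,I,I,I] (invalidations this op: 3; running total: 4)
Op 8: C0 write [C0 write: already M (modified), no change] -> [M,I,I,I] (invalidations this op: 0; running total: 4)
Op 9: C1 write [C1 write: invalidate ['C0=M'] -> C1=M] -> [I,M,I,I] (invalidations this op: 1; running total: 5)
Op 10: C1 write [C1 write: already M (modified), no change] -> [I,M,I,I] (invalidations this op: 0; running total: 5)
Op 11: C3 read [C3 read from I: others=['C1=M'] -> C3=S, others downsized to S] -> [I,S,I,S] (invalidations this op: 0; running total: 5)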